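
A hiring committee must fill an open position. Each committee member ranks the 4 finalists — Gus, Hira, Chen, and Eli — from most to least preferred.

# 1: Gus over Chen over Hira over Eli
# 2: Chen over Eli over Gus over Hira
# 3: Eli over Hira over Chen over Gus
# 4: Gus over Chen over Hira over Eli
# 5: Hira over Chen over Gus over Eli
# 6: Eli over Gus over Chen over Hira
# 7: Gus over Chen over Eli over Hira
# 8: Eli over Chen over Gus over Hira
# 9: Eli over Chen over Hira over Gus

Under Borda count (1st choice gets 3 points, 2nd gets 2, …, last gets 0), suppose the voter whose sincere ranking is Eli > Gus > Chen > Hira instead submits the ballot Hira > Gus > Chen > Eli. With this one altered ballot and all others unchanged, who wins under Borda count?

Chen

Borda totals with the altered ballot: Gus 14, Hira 11, Chen 17, Eli 12.
The winner is unchanged: still Chen.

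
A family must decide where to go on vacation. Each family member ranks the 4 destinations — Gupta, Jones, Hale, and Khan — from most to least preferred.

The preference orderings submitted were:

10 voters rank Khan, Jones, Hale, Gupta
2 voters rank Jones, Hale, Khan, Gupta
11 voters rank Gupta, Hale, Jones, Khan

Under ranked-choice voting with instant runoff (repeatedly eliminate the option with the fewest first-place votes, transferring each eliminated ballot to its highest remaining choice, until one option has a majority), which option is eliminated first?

Hale

Round 1: Gupta 11, Khan 10, Jones 2, Hale 0. Hale has the fewest and is eliminated.
Round 2: Gupta 11, Khan 10, Jones 2. Jones has the fewest and is eliminated.
Round 3: Khan 12, Gupta 11. Khan has a majority.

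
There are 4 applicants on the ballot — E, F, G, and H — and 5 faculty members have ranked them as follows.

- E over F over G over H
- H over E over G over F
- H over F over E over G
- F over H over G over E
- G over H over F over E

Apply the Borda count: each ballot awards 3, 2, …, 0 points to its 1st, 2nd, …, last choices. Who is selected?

Borda scores:
  E: 3 + 2 + 1 + 0 + 0 = 6
  F: 2 + 0 + 2 + 3 + 1 = 8
  G: 1 + 1 + 0 + 1 + 3 = 6
  H: 0 + 3 + 3 + 2 + 2 = 10
H has the highest total.

H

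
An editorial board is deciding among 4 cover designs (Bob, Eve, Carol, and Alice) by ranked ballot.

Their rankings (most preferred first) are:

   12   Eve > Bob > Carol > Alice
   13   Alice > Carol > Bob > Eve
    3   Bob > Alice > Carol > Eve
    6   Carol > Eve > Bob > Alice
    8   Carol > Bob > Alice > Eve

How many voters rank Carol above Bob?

Ballots ranking Carol above Bob: 13+6+8 = 27.
Ballots ranking Bob above Carol: 12+3 = 15.
So 27 of 42 voters prefer Carol to Bob.

27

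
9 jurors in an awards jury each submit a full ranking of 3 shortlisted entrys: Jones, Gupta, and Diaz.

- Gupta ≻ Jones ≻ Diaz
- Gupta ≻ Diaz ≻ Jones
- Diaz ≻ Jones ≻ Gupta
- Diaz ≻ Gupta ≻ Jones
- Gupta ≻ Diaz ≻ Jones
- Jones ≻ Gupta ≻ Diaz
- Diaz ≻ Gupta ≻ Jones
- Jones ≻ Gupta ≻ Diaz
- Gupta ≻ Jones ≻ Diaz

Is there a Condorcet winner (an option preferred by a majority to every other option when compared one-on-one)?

Head-to-head results (9 voters total):
Jones vs Gupta: Gupta wins 6–3.
Jones vs Diaz: Diaz wins 5–4.
Gupta vs Diaz: Gupta wins 6–3.
Gupta beats each rival — Jones (6–3), Diaz (6–3) — so Gupta is the Condorcet winner.

Yes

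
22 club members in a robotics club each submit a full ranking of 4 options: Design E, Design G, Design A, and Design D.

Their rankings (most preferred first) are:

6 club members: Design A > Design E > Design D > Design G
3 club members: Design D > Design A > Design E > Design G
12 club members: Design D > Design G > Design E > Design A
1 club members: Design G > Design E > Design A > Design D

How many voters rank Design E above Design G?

9

Ballots ranking Design E above Design G: 6+3 = 9.
Ballots ranking Design G above Design E: 12+1 = 13.
So 9 of 22 voters prefer Design E to Design G.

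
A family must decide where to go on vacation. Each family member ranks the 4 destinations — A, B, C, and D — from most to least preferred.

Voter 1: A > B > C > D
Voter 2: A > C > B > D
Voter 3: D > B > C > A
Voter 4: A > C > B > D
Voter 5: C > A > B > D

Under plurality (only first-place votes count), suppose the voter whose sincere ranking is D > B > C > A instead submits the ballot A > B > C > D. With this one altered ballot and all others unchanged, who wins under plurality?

First-place totals with the altered ballot: A 4, B 0, C 1, D 0.
The winner is unchanged: still A.

A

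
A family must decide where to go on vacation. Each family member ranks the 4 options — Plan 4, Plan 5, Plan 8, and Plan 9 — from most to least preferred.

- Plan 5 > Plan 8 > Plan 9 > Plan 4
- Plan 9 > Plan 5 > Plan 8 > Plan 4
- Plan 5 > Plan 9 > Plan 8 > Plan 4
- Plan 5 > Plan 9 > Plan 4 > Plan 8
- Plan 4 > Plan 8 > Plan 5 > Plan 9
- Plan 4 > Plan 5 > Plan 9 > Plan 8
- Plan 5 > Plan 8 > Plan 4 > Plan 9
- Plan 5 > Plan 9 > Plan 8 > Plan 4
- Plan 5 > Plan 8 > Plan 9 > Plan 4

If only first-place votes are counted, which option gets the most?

First-place vote totals:
  Plan 4: 2
  Plan 5: 6
  Plan 8: 0
  Plan 9: 1
Plan 5 has the most first-place votes.

Plan 5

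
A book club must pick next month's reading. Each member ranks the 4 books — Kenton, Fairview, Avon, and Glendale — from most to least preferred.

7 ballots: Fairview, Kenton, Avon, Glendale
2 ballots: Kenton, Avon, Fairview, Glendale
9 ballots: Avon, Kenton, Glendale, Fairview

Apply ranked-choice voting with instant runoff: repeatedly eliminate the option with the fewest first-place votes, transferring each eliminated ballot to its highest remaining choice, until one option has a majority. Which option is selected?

Avon

Round 1: Avon 9, Fairview 7, Kenton 2, Glendale 0. Glendale has the fewest and is eliminated.
Round 2: Avon 9, Fairview 7, Kenton 2. Kenton has the fewest and is eliminated.
Round 3: Avon 11, Fairview 7. Avon has a majority.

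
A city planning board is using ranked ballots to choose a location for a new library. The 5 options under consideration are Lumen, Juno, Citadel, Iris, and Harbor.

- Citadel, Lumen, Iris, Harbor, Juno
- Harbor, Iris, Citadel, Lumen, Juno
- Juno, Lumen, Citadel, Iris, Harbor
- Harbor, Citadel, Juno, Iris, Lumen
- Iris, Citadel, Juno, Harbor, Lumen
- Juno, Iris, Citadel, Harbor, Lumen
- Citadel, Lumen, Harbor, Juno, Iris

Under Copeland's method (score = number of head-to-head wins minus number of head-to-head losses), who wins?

Pairwise results:
  Lumen vs Juno: Juno wins 4–3.
  Lumen vs Citadel: Citadel wins 6–1.
  Lumen vs Iris: Iris wins 4–3.
  Lumen vs Harbor: Harbor wins 4–3.
  Juno vs Citadel: Citadel wins 5–2.
  Juno vs Iris: Juno wins 4–3.
  Juno vs Harbor: Harbor wins 4–3.
  Citadel vs Iris: Citadel wins 4–3.
  Citadel vs Harbor: Citadel wins 5–2.
  Iris vs Harbor: Iris wins 4–3.
Copeland scores (wins − losses):
  Lumen: 0 − 4 = -4
  Juno: 2 − 2 = 0
  Citadel: 4 − 0 = 4
  Iris: 2 − 2 = 0
  Harbor: 2 − 2 = 0
Citadel has the best Copeland score.

Citadel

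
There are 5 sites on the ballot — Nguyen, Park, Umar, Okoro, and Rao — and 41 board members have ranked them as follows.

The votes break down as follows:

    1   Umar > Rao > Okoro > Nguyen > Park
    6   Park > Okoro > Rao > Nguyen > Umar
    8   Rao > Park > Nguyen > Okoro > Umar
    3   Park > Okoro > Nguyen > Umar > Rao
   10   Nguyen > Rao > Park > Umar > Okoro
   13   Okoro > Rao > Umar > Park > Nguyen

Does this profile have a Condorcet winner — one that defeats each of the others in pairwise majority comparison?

Head-to-head results (41 voters total):
Nguyen vs Park: Park wins 30–11.
Nguyen vs Umar: Nguyen wins 27–14.
Nguyen vs Okoro: Okoro wins 23–18.
Nguyen vs Rao: Rao wins 28–13.
Park vs Umar: Park wins 27–14.
Park vs Okoro: Park wins 27–14.
Park vs Rao: Rao wins 32–9.
Umar vs Okoro: Okoro wins 30–11.
Umar vs Rao: Rao wins 37–4.
Okoro vs Rao: Okoro wins 22–19.
No candidate beats all others: Park beats Okoro beats Rao beats Park, a majority cycle.

No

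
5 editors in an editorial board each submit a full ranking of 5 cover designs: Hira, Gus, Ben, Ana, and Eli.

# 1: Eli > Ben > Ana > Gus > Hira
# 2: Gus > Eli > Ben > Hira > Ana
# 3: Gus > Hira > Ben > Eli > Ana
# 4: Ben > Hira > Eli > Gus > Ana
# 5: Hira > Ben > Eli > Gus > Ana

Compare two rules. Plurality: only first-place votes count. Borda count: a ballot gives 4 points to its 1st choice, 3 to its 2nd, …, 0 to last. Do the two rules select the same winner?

Plurality first-place counts: Hira 1, Gus 2, Ben 1, Ana 0, Eli 1 → Gus.
Borda totals: Hira 11, Gus 11, Ben 14, Ana 2, Eli 12 → Ben.
The two rules disagree: plurality picks Gus, Borda picks Ben.

No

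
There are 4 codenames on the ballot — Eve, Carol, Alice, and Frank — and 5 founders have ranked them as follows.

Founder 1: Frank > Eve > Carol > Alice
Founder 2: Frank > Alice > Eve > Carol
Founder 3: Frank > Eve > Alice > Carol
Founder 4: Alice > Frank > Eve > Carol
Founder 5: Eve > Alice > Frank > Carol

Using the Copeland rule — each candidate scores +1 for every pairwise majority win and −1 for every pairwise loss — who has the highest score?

Pairwise results:
  Eve vs Carol: Eve wins 5–0.
  Eve vs Alice: Eve wins 3–2.
  Eve vs Frank: Frank wins 4–1.
  Carol vs Alice: Alice wins 4–1.
  Carol vs Frank: Frank wins 5–0.
  Alice vs Frank: Frank wins 3–2.
Copeland scores (wins − losses):
  Eve: 2 − 1 = 1
  Carol: 0 − 3 = -3
  Alice: 1 − 2 = -1
  Frank: 3 − 0 = 3
Frank has the best Copeland score.

Frank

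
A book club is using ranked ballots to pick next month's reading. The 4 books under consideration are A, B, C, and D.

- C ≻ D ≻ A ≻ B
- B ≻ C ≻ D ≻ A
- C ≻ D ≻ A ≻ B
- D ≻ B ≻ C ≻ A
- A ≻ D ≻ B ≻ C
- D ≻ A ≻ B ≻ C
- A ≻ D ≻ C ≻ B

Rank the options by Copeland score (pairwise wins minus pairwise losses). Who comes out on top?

Pairwise results:
  A vs B: A wins 5–2.
  A vs C: C wins 4–3.
  A vs D: D wins 5–2.
  B vs C: B wins 4–3.
  B vs D: D wins 6–1.
  C vs D: D wins 4–3.
Copeland scores (wins − losses):
  A: 1 − 2 = -1
  B: 1 − 2 = -1
  C: 1 − 2 = -1
  D: 3 − 0 = 3
D has the best Copeland score.

D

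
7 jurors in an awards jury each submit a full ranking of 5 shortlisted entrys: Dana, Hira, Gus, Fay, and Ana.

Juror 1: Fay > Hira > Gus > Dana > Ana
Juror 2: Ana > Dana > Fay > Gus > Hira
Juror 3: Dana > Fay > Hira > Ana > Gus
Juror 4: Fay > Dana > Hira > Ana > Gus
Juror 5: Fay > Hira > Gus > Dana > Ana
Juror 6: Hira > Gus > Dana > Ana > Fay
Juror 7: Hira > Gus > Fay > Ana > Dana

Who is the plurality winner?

First-place vote totals:
  Dana: 1
  Hira: 2
  Gus: 0
  Fay: 3
  Ana: 1
Fay has the most first-place votes.

Fay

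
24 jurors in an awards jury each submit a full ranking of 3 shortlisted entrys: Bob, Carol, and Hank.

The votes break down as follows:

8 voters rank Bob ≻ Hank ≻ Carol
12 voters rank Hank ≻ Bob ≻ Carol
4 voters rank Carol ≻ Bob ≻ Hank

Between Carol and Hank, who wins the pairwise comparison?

Hank

Ballots ranking Carol above Hank: 4.
Ballots ranking Hank above Carol: 8+12 = 20.
Hank wins the head-to-head, 20–4.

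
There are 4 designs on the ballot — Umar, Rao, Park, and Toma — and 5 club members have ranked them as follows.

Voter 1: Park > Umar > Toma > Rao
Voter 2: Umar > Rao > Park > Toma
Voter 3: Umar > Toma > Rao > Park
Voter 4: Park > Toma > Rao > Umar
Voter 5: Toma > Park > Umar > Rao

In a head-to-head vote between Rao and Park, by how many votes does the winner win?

Ballots ranking Rao above Park: 2.
Ballots ranking Park above Rao: 3.
Park wins 3–2, a margin of 1.

1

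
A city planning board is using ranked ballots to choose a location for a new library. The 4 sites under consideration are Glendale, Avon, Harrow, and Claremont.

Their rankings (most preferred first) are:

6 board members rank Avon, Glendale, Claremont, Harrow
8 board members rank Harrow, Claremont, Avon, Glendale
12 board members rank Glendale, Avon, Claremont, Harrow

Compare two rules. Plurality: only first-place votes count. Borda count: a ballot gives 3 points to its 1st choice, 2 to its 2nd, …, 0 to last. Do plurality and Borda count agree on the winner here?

Plurality first-place counts: Glendale 12, Avon 6, Harrow 8, Claremont 0 → Glendale.
Borda totals: Glendale 48, Avon 50, Harrow 24, Claremont 34 → Avon.
The two rules disagree: plurality picks Glendale, Borda picks Avon.

No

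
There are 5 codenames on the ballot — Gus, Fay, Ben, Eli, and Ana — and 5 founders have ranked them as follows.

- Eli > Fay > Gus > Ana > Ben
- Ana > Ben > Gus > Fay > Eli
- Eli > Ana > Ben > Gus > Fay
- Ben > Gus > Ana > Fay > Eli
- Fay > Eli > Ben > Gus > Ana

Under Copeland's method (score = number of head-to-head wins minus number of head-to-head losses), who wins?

Eli

Pairwise results:
  Gus vs Fay: Gus wins 3–2.
  Gus vs Ben: Ben wins 4–1.
  Gus vs Eli: Eli wins 3–2.
  Gus vs Ana: Gus wins 3–2.
  Fay vs Ben: Ben wins 3–2.
  Fay vs Eli: Fay wins 3–2.
  Fay vs Ana: Ana wins 3–2.
  Ben vs Eli: Eli wins 3–2.
  Ben vs Ana: Ana wins 3–2.
  Eli vs Ana: Eli wins 3–2.
Copeland scores (wins − losses):
  Gus: 2 − 2 = 0
  Fay: 1 − 3 = -2
  Ben: 2 − 2 = 0
  Eli: 3 − 1 = 2
  Ana: 2 − 2 = 0
Eli has the best Copeland score.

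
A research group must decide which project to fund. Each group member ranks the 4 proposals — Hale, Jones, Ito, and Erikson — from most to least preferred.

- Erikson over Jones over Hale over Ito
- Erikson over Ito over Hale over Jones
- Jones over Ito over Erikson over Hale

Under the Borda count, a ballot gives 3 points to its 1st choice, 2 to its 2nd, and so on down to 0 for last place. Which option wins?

Borda scores:
  Hale: 1 + 1 + 0 = 2
  Jones: 2 + 0 + 3 = 5
  Ito: 0 + 2 + 2 = 4
  Erikson: 3 + 3 + 1 = 7
Erikson has the highest total.

Erikson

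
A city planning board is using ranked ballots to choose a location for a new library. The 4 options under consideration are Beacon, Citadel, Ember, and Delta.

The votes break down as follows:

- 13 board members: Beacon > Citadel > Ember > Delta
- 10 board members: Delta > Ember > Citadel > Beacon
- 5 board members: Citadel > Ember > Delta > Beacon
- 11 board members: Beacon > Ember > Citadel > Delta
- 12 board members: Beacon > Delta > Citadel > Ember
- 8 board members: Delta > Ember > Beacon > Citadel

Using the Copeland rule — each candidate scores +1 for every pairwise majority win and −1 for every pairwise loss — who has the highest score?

Beacon

Pairwise results:
  Beacon vs Citadel: Beacon wins 44–15.
  Beacon vs Ember: Beacon wins 36–23.
  Beacon vs Delta: Beacon wins 36–23.
  Citadel vs Ember: Citadel wins 30–29.
  Citadel vs Delta: Delta wins 30–29.
  Ember vs Delta: Delta wins 30–29.
Copeland scores (wins − losses):
  Beacon: 3 − 0 = 3
  Citadel: 1 − 2 = -1
  Ember: 0 − 3 = -3
  Delta: 2 − 1 = 1
Beacon has the best Copeland score.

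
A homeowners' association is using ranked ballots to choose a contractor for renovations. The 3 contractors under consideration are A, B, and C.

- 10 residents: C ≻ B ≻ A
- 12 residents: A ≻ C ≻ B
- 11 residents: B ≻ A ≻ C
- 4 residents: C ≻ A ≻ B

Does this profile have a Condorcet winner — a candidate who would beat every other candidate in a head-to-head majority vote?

No

Head-to-head results (37 voters total):
A vs B: B wins 21–16.
A vs C: A wins 23–14.
B vs C: C wins 26–11.
No candidate beats all others: A beats C beats B beats A, a majority cycle.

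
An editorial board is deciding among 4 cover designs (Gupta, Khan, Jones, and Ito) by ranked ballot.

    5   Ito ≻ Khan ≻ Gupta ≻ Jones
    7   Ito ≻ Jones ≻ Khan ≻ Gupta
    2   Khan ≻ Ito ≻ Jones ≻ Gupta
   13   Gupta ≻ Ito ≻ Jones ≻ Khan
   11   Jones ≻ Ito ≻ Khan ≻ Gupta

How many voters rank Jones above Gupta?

20

Ballots ranking Jones above Gupta: 7+2+11 = 20.
Ballots ranking Gupta above Jones: 5+13 = 18.
So 20 of 38 voters prefer Jones to Gupta.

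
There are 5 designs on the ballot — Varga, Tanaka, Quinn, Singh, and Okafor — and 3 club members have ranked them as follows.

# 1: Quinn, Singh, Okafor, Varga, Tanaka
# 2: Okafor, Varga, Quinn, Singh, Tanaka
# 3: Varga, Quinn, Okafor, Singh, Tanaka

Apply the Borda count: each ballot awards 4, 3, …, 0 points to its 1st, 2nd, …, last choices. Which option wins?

Borda scores:
  Varga: 1 + 3 + 4 = 8
  Tanaka: 0 + 0 + 0 = 0
  Quinn: 4 + 2 + 3 = 9
  Singh: 3 + 1 + 1 = 5
  Okafor: 2 + 4 + 2 = 8
Quinn has the highest total.

Quinn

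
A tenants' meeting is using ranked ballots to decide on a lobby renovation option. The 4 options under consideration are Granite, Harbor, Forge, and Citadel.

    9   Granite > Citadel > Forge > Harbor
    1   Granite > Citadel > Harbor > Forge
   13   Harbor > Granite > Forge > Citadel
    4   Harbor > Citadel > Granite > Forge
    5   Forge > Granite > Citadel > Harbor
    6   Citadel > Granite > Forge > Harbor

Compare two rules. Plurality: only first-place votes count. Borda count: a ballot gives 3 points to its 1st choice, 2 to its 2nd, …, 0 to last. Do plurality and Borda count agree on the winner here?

No

Plurality first-place counts: Granite 10, Harbor 17, Forge 5, Citadel 6 → Harbor.
Borda totals: Granite 82, Harbor 52, Forge 43, Citadel 51 → Granite.
The two rules disagree: plurality picks Harbor, Borda picks Granite.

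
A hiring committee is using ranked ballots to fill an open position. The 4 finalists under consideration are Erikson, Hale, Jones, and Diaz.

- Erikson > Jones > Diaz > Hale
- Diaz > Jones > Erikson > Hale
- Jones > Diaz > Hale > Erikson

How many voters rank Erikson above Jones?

Ballots ranking Erikson above Jones: 1.
Ballots ranking Jones above Erikson: 2.
So 1 of 3 voters prefer Erikson to Jones.

1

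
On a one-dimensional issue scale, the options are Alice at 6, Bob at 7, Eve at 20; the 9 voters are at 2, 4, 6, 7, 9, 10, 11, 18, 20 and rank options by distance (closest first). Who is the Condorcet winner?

Bob

With single-peaked preferences on a line, the Condorcet winner is the candidate closest to the median voter.
The median voter (position 9) is closest to Bob at 7.
Check: Bob vs Alice — voters closer to Bob: 6 of 9.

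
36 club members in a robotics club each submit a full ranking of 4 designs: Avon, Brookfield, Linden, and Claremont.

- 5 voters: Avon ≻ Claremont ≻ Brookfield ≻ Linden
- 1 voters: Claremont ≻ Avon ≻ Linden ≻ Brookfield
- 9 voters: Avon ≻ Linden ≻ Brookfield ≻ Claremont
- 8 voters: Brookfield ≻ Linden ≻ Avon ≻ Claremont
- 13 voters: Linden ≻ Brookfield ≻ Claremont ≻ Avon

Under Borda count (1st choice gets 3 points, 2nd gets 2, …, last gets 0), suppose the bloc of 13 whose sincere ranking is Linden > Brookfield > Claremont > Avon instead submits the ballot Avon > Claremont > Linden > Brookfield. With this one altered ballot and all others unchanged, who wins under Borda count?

Avon

Borda totals with the altered ballot: Avon 91, Brookfield 38, Linden 48, Claremont 39.
The switch changes the winner from Linden to Avon.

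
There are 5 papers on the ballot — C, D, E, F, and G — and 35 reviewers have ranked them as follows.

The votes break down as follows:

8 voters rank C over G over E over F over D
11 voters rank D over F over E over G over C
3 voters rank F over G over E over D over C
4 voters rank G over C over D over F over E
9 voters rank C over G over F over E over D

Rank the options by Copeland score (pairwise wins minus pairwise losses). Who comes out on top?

Pairwise results:
  C vs D: C wins 21–14.
  C vs E: C wins 21–14.
  C vs F: C wins 21–14.
  C vs G: G wins 18–17.
  D vs E: E wins 20–15.
  D vs F: F wins 20–15.
  D vs G: G wins 24–11.
  E vs F: F wins 27–8.
  E vs G: G wins 24–11.
  F vs G: G wins 21–14.
Copeland scores (wins − losses):
  C: 3 − 1 = 2
  D: 0 − 4 = -4
  E: 1 − 3 = -2
  F: 2 − 2 = 0
  G: 4 − 0 = 4
G has the best Copeland score.

G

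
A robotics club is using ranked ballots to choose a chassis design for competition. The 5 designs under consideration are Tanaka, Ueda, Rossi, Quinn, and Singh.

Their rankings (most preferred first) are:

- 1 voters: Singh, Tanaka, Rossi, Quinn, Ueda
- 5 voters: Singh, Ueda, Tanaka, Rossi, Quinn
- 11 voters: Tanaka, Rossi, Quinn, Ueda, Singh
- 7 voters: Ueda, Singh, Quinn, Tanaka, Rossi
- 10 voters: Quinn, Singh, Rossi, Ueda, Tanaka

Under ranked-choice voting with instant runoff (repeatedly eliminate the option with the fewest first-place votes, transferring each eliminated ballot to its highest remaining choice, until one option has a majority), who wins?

Ueda

Round 1: Tanaka 11, Quinn 10, Ueda 7, Singh 6, Rossi 0. Rossi has the fewest and is eliminated.
Round 2: Tanaka 11, Quinn 10, Ueda 7, Singh 6. Singh has the fewest and is eliminated.
Round 3: Tanaka 12, Ueda 12, Quinn 10. Quinn has the fewest and is eliminated.
Round 4: Ueda 22, Tanaka 12. Ueda has a majority.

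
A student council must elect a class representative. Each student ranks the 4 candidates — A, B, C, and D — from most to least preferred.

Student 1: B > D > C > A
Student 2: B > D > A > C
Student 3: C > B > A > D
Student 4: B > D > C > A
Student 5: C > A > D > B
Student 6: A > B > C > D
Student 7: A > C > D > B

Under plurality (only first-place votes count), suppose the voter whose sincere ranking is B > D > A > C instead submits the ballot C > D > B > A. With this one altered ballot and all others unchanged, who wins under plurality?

C

First-place totals with the altered ballot: A 2, B 2, C 3, D 0.
The switch changes the winner from B to C.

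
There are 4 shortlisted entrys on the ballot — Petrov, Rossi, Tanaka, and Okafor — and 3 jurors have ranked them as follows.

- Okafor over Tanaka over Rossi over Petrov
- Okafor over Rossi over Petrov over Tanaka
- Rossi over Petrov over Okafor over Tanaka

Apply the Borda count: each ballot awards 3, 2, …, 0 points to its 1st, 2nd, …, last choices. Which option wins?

Borda scores:
  Petrov: 0 + 1 + 2 = 3
  Rossi: 1 + 2 + 3 = 6
  Tanaka: 2 + 0 + 0 = 2
  Okafor: 3 + 3 + 1 = 7
Okafor has the highest total.

Okafor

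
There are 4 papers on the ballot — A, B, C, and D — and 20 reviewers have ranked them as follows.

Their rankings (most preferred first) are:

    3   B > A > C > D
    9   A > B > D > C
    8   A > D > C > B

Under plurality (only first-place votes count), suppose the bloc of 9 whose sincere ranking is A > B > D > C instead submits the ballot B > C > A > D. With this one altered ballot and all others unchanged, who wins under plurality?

First-place totals with the altered ballot: A 8, B 12, C 0, D 0.
The switch changes the winner from A to B.

B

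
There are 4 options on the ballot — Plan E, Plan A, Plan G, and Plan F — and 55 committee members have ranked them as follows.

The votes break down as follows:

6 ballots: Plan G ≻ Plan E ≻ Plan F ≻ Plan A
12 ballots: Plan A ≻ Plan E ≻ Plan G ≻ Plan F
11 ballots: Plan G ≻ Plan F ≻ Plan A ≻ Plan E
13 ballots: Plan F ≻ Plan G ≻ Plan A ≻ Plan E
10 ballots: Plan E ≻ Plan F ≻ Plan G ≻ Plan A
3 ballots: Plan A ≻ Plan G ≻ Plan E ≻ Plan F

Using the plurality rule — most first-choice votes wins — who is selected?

First-place vote totals:
  Plan E: 10
  Plan A: 15
  Plan G: 17
  Plan F: 13
Plan G has the most first-place votes.

Plan G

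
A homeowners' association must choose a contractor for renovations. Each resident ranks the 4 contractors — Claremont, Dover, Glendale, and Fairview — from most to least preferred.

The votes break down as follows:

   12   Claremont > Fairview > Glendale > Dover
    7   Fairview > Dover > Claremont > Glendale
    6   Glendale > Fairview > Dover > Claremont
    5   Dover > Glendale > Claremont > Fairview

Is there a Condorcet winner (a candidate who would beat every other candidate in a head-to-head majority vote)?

Head-to-head results (30 voters total):
Claremont vs Dover: Dover wins 18–12.
Claremont vs Glendale: Claremont wins 19–11.
Claremont vs Fairview: Claremont wins 17–13.
Dover vs Glendale: Glendale wins 18–12.
Dover vs Fairview: Fairview wins 25–5.
Glendale vs Fairview: Fairview wins 19–11.
No candidate beats all others: Claremont beats Glendale beats Dover beats Claremont, a majority cycle.

No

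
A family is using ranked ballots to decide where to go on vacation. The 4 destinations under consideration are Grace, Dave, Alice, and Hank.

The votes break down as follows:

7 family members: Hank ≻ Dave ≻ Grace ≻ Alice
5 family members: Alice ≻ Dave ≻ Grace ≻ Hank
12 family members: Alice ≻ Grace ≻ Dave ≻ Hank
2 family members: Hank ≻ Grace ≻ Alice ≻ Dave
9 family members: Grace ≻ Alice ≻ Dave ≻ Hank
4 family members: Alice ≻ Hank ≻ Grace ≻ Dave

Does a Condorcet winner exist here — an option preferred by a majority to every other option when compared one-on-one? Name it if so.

Alice

Head-to-head results (39 voters total):
Grace vs Dave: Grace wins 27–12.
Grace vs Alice: Alice wins 21–18.
Grace vs Hank: Grace wins 26–13.
Dave vs Alice: Alice wins 32–7.
Dave vs Hank: Dave wins 26–13.
Alice vs Hank: Alice wins 30–9.
Alice beats each rival — Grace (21–18), Dave (32–7), Hank (30–9) — so Alice is the Condorcet winner.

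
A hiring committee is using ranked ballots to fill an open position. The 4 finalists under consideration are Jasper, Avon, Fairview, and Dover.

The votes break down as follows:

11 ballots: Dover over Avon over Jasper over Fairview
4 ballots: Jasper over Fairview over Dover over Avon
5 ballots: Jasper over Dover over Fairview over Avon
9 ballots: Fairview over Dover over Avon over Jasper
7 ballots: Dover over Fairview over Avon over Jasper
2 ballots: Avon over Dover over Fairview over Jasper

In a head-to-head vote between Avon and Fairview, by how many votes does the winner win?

12

Ballots ranking Avon above Fairview: 11+2 = 13.
Ballots ranking Fairview above Avon: 4+5+9+7 = 25.
Fairview wins 25–13, a margin of 12.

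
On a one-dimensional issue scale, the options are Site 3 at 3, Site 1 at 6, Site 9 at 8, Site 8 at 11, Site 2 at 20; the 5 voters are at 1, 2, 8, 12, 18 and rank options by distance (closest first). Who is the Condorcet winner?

With single-peaked preferences on a line, the Condorcet winner is the candidate closest to the median voter.
The median voter (position 8) is closest to Site 9 at 8.
Check: Site 9 vs Site 2 — voters closer to Site 9: 4 of 5.

Site 9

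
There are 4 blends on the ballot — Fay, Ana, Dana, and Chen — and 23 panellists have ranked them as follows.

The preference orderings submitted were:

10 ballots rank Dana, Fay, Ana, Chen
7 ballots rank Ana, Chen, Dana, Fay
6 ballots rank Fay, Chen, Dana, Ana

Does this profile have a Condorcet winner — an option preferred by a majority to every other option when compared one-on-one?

No

Head-to-head results (23 voters total):
Fay vs Ana: Fay wins 16–7.
Fay vs Dana: Dana wins 17–6.
Fay vs Chen: Fay wins 16–7.
Ana vs Dana: Dana wins 16–7.
Ana vs Chen: Ana wins 17–6.
Dana vs Chen: Chen wins 13–10.
No candidate beats all others: Fay beats Chen beats Dana beats Fay, a majority cycle.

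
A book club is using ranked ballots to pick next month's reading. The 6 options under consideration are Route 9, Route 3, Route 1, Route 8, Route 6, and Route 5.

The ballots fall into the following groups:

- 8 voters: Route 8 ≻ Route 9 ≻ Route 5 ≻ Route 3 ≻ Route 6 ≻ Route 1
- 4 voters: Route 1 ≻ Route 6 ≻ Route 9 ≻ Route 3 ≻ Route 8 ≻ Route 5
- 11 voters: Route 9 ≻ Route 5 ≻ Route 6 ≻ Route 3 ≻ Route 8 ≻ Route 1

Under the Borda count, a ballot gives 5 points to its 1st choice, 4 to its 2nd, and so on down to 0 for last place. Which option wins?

Route 9

Borda scores:
  Route 9: 8·4 + 4·3 + 11·5 = 99
  Route 3: 8·2 + 4·2 + 11·2 = 46
  Route 1: 8·0 + 4·5 + 11·0 = 20
  Route 8: 8·5 + 4·1 + 11·1 = 55
  Route 6: 8·1 + 4·4 + 11·3 = 57
  Route 5: 8·3 + 4·0 + 11·4 = 68
Route 9 has the highest total.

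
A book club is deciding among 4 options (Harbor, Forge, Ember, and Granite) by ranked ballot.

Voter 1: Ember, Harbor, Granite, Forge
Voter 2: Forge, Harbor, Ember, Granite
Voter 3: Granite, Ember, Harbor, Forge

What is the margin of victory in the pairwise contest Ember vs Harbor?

1

Ballots ranking Ember above Harbor: 2.
Ballots ranking Harbor above Ember: 1.
Ember wins 2–1, a margin of 1.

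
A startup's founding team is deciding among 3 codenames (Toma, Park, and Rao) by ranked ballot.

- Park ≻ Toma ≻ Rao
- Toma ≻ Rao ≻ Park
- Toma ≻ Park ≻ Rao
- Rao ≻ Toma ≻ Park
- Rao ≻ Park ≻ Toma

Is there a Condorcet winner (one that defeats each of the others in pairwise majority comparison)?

Yes

Head-to-head results (5 voters total):
Toma vs Park: Toma wins 3–2.
Toma vs Rao: Toma wins 3–2.
Park vs Rao: Rao wins 3–2.
Toma beats each rival — Park (3–2), Rao (3–2) — so Toma is the Condorcet winner.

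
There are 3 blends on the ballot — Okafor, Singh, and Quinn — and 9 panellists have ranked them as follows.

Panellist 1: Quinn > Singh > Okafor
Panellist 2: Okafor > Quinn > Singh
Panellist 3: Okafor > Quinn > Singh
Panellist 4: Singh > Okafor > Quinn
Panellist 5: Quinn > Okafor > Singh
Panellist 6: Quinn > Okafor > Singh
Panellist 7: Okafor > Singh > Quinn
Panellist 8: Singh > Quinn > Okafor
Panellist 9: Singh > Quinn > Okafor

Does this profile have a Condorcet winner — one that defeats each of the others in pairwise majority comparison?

Yes

Head-to-head results (9 voters total):
Okafor vs Singh: Okafor wins 5–4.
Okafor vs Quinn: Quinn wins 5–4.
Singh vs Quinn: Quinn wins 5–4.
Quinn beats each rival — Okafor (5–4), Singh (5–4) — so Quinn is the Condorcet winner.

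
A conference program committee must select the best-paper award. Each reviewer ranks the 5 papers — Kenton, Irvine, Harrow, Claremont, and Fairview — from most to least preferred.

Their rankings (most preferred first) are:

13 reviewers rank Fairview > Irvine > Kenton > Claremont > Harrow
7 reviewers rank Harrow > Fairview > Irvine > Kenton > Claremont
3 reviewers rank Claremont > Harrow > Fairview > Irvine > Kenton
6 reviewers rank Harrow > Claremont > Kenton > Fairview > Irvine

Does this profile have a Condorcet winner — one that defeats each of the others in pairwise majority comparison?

No

Head-to-head results (29 voters total):
Kenton vs Irvine: Irvine wins 23–6.
Kenton vs Harrow: Harrow wins 16–13.
Kenton vs Claremont: Kenton wins 20–9.
Kenton vs Fairview: Fairview wins 23–6.
Irvine vs Harrow: Harrow wins 16–13.
Irvine vs Claremont: Irvine wins 20–9.
Irvine vs Fairview: Fairview wins 29–0.
Harrow vs Claremont: Claremont wins 16–13.
Harrow vs Fairview: Harrow wins 16–13.
Claremont vs Fairview: Fairview wins 20–9.
No candidate beats all others: Kenton beats Claremont beats Harrow beats Kenton, a majority cycle.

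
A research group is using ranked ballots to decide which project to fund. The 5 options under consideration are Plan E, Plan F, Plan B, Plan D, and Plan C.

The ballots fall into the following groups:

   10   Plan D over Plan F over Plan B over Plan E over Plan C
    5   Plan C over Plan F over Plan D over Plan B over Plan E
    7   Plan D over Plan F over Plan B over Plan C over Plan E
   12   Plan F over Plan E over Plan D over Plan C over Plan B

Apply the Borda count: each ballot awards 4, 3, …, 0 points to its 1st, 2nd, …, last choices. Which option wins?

Plan F

Borda scores:
  Plan E: 10·1 + 5·0 + 7·0 + 12·3 = 46
  Plan F: 10·3 + 5·3 + 7·3 + 12·4 = 114
  Plan B: 10·2 + 5·1 + 7·2 + 12·0 = 39
  Plan D: 10·4 + 5·2 + 7·4 + 12·2 = 102
  Plan C: 10·0 + 5·4 + 7·1 + 12·1 = 39
Plan F has the highest total.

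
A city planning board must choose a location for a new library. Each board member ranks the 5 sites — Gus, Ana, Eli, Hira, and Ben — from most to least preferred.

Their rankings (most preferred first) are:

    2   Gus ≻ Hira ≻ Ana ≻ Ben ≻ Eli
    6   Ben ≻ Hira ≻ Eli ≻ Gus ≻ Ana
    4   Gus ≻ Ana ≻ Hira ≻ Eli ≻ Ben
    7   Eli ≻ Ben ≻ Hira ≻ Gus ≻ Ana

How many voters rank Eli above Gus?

13

Ballots ranking Eli above Gus: 6+7 = 13.
Ballots ranking Gus above Eli: 2+4 = 6.
So 13 of 19 voters prefer Eli to Gus.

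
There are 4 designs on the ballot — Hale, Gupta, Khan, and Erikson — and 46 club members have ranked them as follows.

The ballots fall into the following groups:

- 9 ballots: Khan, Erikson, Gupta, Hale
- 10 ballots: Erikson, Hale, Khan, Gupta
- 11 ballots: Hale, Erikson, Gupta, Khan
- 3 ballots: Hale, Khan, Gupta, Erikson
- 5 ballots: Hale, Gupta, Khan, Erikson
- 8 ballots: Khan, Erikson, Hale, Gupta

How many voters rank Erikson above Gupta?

38

Ballots ranking Erikson above Gupta: 9+10+11+8 = 38.
Ballots ranking Gupta above Erikson: 3+5 = 8.
So 38 of 46 voters prefer Erikson to Gupta.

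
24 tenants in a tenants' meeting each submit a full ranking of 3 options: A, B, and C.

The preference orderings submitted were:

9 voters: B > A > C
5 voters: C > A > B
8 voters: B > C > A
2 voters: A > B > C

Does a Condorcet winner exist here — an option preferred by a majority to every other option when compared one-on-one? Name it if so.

B

Head-to-head results (24 voters total):
A vs B: B wins 17–7.
A vs C: C wins 13–11.
B vs C: B wins 19–5.
B beats each rival — A (17–7), C (19–5) — so B is the Condorcet winner.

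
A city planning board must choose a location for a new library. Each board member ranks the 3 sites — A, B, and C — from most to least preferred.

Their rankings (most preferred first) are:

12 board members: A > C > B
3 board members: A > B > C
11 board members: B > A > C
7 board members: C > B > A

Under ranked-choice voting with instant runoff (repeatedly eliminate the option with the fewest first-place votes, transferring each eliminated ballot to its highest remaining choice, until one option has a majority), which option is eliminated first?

C

Round 1: A 15, B 11, C 7. C has the fewest and is eliminated.
Round 2: B 18, A 15. B has a majority.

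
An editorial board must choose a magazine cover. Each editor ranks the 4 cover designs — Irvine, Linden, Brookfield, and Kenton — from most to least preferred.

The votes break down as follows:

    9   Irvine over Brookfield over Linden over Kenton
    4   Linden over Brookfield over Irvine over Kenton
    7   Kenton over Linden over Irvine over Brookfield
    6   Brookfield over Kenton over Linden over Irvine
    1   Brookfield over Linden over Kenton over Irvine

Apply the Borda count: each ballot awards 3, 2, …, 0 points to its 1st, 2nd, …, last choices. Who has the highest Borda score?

Brookfield

Borda scores:
  Irvine: 9·3 + 4·1 + 7·1 + 6·0 + 0 = 38
  Linden: 9·1 + 4·3 + 7·2 + 6·1 + 2 = 43
  Brookfield: 9·2 + 4·2 + 7·0 + 6·3 + 3 = 47
  Kenton: 9·0 + 4·0 + 7·3 + 6·2 + 1 = 34
Brookfield has the highest total.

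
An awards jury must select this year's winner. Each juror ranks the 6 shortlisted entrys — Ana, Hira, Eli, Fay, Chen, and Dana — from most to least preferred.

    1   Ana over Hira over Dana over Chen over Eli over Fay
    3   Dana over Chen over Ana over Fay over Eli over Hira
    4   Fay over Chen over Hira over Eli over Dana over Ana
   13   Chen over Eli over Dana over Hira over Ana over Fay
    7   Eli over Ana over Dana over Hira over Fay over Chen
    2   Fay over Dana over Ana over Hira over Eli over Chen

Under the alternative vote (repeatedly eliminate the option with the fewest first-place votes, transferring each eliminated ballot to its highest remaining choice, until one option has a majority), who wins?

Round 1: Chen 13, Eli 7, Fay 6, Dana 3, Ana 1, Hira 0. Hira has the fewest and is eliminated.
Round 2: Chen 13, Eli 7, Fay 6, Dana 3, Ana 1. Ana has the fewest and is eliminated.
Round 3: Chen 13, Eli 7, Fay 6, Dana 4. Dana has the fewest and is eliminated.
Round 4: Chen 17, Eli 7, Fay 6. Chen has a majority.

Chen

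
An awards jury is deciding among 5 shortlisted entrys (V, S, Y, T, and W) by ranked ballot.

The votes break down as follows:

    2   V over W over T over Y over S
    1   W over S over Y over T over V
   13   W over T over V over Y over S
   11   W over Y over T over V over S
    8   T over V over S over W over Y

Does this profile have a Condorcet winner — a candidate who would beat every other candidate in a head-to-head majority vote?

Yes

Head-to-head results (35 voters total):
V vs S: V wins 34–1.
V vs Y: V wins 23–12.
V vs T: T wins 33–2.
V vs W: W wins 25–10.
S vs Y: Y wins 26–9.
S vs T: T wins 34–1.
S vs W: W wins 27–8.
Y vs T: T wins 23–12.
Y vs W: W wins 35–0.
T vs W: W wins 27–8.
W beats each rival — V (25–10), S (27–8), Y (35–0), T (27–8) — so W is the Condorcet winner.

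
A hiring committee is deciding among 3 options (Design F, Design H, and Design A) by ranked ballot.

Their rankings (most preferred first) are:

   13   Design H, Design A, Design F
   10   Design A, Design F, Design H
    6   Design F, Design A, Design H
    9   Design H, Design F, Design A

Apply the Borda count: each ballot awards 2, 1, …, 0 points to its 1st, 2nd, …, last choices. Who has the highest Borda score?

Borda scores:
  Design F: 13·0 + 10·1 + 6·2 + 9·1 = 31
  Design H: 13·2 + 10·0 + 6·0 + 9·2 = 44
  Design A: 13·1 + 10·2 + 6·1 + 9·0 = 39
Design H has the highest total.

Design H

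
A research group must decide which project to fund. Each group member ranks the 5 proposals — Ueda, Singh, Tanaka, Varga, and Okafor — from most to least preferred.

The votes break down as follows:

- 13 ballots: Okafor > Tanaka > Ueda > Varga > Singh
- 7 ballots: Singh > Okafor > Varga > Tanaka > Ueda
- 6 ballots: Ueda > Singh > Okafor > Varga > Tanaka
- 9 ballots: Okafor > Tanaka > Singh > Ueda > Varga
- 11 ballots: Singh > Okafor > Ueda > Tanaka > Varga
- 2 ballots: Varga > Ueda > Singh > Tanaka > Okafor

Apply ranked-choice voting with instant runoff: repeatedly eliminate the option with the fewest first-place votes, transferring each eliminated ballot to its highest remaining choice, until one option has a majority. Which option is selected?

Round 1: Okafor 22, Singh 18, Ueda 6, Varga 2, Tanaka 0. Tanaka has the fewest and is eliminated.
Round 2: Okafor 22, Singh 18, Ueda 6, Varga 2. Varga has the fewest and is eliminated.
Round 3: Okafor 22, Singh 18, Ueda 8. Ueda has the fewest and is eliminated.
Round 4: Singh 26, Okafor 22. Singh has a majority.

Singh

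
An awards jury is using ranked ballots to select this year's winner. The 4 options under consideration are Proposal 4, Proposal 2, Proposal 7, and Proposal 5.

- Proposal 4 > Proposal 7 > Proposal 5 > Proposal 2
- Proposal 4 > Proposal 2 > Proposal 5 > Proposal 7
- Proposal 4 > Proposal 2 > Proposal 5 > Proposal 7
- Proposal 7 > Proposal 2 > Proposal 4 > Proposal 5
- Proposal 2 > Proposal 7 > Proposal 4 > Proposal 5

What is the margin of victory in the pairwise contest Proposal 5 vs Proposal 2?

3

Ballots ranking Proposal 5 above Proposal 2: 1.
Ballots ranking Proposal 2 above Proposal 5: 4.
Proposal 2 wins 4–1, a margin of 3.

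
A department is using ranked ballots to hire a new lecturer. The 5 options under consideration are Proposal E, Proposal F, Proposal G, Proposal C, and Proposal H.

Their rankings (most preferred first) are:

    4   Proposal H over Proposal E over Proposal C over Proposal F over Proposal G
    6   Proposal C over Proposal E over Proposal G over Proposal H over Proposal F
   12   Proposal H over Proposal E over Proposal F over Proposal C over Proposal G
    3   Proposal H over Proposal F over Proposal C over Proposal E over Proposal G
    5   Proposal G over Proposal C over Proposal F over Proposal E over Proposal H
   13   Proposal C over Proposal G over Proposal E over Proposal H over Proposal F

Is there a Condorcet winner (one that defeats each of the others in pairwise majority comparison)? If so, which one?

Head-to-head results (43 voters total):
Proposal E vs Proposal F: Proposal E wins 35–8.
Proposal E vs Proposal G: Proposal E wins 25–18.
Proposal E vs Proposal C: Proposal C wins 27–16.
Proposal E vs Proposal H: Proposal E wins 24–19.
Proposal F vs Proposal G: Proposal G wins 24–19.
Proposal F vs Proposal C: Proposal C wins 28–15.
Proposal F vs Proposal H: Proposal H wins 38–5.
Proposal G vs Proposal C: Proposal C wins 38–5.
Proposal G vs Proposal H: Proposal G wins 24–19.
Proposal C vs Proposal H: Proposal C wins 24–19.
Proposal C beats each rival — Proposal E (27–16), Proposal F (28–15), Proposal G (38–5), Proposal H (24–19) — so Proposal C is the Condorcet winner.

Proposal C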